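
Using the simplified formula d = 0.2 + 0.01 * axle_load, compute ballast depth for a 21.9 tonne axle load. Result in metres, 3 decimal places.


d = 0.2 + 0.01 * 21.9
d = 0.2 + 0.219
d = 0.419 m

0.419


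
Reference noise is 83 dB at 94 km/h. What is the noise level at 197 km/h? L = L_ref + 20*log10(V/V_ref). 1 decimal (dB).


V/V_ref = 197 / 94 = 2.095745
log10(2.095745) = 0.321338
20 * 0.321338 = 6.4268
L = 83 + 6.4268 = 89.4 dB

89.4


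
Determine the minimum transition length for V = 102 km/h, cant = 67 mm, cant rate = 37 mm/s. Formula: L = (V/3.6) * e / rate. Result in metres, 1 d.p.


Convert speed: V = 102 / 3.6 = 28.3333 m/s
L = 28.3333 * 67 / 37
L = 1898.3333 / 37
L = 51.3 m

51.3


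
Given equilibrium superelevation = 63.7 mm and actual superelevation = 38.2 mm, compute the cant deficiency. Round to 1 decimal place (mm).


Cant deficiency = equilibrium cant - actual cant
CD = 63.7 - 38.2
CD = 25.5 mm

25.5


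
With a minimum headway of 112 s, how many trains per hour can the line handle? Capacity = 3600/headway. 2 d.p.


Capacity = 3600 / headway
Capacity = 3600 / 112
Capacity = 32.14 trains/hour

32.14


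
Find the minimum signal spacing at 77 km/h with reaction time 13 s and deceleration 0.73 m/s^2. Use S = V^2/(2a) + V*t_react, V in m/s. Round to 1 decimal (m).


V = 77 / 3.6 = 21.3889 m/s
Braking distance = 21.3889^2 / (2*0.73) = 313.3456 m
Sighting distance = 21.3889 * 13 = 278.0556 m
S = 313.3456 + 278.0556 = 591.4 m

591.4


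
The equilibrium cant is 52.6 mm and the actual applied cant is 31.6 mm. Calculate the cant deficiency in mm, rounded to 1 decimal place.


Cant deficiency = equilibrium cant - actual cant
CD = 52.6 - 31.6
CD = 21.0 mm

21.0


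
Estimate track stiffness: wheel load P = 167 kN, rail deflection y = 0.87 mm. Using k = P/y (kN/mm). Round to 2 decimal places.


Track stiffness k = P / y
k = 167 / 0.87
k = 191.95 kN/mm

191.95


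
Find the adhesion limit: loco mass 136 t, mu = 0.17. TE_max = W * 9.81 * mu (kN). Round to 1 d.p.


TE_max = W * g * mu
TE_max = 136 * 9.81 * 0.17
TE_max = 1334.16 * 0.17
TE_max = 226.8 kN

226.8


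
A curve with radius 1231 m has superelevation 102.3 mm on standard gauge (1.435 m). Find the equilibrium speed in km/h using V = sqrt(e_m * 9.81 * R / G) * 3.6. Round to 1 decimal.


Convert cant: e = 102.3 mm = 0.1023 m
V_ms = sqrt(0.1023 * 9.81 * 1231 / 1.435)
V_ms = sqrt(860.896204) = 29.341 m/s
V = 29.341 * 3.6 = 105.6 km/h

105.6


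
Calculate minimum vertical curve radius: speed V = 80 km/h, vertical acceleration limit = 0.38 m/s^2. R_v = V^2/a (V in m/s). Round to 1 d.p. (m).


Convert speed: V = 80 / 3.6 = 22.2222 m/s
V^2 = 493.8272 m^2/s^2
R_v = 493.8272 / 0.38
R_v = 1299.5 m

1299.5


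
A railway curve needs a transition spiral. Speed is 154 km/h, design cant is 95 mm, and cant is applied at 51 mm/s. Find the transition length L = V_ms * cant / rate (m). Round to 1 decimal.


Convert speed: V = 154 / 3.6 = 42.7778 m/s
L = 42.7778 * 95 / 51
L = 4063.8889 / 51
L = 79.7 m

79.7


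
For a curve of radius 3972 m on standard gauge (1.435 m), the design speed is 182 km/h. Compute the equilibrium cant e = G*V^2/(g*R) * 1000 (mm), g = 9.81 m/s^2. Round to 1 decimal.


Convert speed: V = 182 / 3.6 = 50.5556 m/s
Apply formula: e = 1.435 * 50.5556^2 / (9.81 * 3972)
e = 1.435 * 2555.8642 / 38965.32
e = 0.094126 m = 94.1 mm

94.1


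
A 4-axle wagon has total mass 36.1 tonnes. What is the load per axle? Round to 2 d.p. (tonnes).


Load per axle = total weight / number of axles
Load = 36.1 / 4
Load = 9.03 tonnes

9.03


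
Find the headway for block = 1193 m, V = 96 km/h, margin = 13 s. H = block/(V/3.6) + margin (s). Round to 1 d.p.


V = 96 / 3.6 = 26.6667 m/s
Block traversal time = 1193 / 26.6667 = 44.7375 s
Headway = 44.7375 + 13
Headway = 57.7 s

57.7


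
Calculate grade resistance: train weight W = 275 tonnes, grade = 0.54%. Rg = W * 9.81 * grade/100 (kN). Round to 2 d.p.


Rg = W * 9.81 * grade / 100
Rg = 275 * 9.81 * 0.54 / 100
Rg = 2697.75 * 0.0054
Rg = 14.57 kN

14.57


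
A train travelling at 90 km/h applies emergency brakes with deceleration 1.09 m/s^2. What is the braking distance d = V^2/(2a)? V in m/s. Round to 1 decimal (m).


Convert speed: V = 90 / 3.6 = 25.0 m/s
V^2 = 625.0
d = 625.0 / (2 * 1.09)
d = 625.0 / 2.18
d = 286.7 m

286.7


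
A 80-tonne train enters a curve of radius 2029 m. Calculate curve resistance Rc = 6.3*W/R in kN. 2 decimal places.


Rc = 6.3 * W / R
Rc = 6.3 * 80 / 2029
Rc = 504.0 / 2029
Rc = 0.25 kN

0.25


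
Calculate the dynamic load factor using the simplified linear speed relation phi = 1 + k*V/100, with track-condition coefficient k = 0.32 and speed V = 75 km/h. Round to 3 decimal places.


phi = 1 + k * V / 100
phi = 1 + 0.32 * 75 / 100
phi = 1 + 0.24
phi = 1.240

1.240


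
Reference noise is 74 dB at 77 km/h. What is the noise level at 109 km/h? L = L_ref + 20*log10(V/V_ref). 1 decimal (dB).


V/V_ref = 109 / 77 = 1.415584
log10(1.415584) = 0.150936
20 * 0.150936 = 3.0187
L = 74 + 3.0187 = 77.0 dB

77.0


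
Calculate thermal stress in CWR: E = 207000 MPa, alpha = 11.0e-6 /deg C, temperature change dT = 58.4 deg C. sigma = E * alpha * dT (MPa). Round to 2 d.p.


sigma = E * alpha * dT
sigma = 207000 * 11.0e-6 * 58.4
sigma = 2.277 * 58.4
sigma = 132.98 MPa

132.98


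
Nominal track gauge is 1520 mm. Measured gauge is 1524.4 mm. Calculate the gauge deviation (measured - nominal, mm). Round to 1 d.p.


Deviation = measured - nominal
Deviation = 1524.4 - 1520
Deviation = 4.4 mm

4.4


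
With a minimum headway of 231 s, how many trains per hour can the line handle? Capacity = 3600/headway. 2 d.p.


Capacity = 3600 / headway
Capacity = 3600 / 231
Capacity = 15.58 trains/hour

15.58


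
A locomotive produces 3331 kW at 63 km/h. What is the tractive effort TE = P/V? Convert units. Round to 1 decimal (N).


Convert: P = 3331 kW = 3331000 W
V = 63 / 3.6 = 17.5 m/s
TE = 3331000 / 17.5
TE = 190342.9 N

190342.9


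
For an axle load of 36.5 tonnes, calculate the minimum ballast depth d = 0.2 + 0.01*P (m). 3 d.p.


d = 0.2 + 0.01 * 36.5
d = 0.2 + 0.365
d = 0.565 m

0.565


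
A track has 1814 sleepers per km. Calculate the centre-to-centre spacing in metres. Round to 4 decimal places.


Spacing = 1000 m / number of sleepers
Spacing = 1000 / 1814
Spacing = 0.5513 m

0.5513


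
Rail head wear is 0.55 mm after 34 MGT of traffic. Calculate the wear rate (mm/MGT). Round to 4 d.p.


Wear rate = total wear / cumulative tonnage
Rate = 0.55 / 34
Rate = 0.0162 mm/MGT

0.0162


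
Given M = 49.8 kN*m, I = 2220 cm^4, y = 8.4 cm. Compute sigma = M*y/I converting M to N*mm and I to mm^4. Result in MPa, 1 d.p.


Convert units:
M = 49.8 kN*m = 49800000 N*mm
y = 8.4 cm = 84 mm
I = 2220 cm^4 = 22200000 mm^4
sigma = 49800000 * 84 / 22200000
sigma = 188.4 MPa

188.4


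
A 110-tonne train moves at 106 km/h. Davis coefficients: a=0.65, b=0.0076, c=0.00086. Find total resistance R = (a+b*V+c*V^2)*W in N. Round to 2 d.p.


b*V = 0.0076 * 106 = 0.8056
c*V^2 = 0.00086 * 11236 = 9.66296
R_per_t = 0.65 + 0.8056 + 9.66296 = 11.11856 N/t
R_total = 11.11856 * 110 = 1223.04 N

1223.04


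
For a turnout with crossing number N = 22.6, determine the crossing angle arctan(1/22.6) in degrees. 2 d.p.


1/N = 1/22.6 = 0.044248
angle = arctan(0.044248) = 0.044219 rad
angle = 0.044219 * 180/pi = 2.53 degrees

2.53


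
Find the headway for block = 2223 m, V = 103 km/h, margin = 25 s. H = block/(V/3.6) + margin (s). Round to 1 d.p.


V = 103 / 3.6 = 28.6111 m/s
Block traversal time = 2223 / 28.6111 = 77.6971 s
Headway = 77.6971 + 25
Headway = 102.7 s

102.7


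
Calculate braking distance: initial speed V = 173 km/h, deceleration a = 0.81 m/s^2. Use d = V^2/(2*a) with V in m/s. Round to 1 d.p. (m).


Convert speed: V = 173 / 3.6 = 48.0556 m/s
V^2 = 2309.3364
d = 2309.3364 / (2 * 0.81)
d = 2309.3364 / 1.62
d = 1425.5 m

1425.5


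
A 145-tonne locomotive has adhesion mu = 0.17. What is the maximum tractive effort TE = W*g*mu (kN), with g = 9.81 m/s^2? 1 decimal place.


TE_max = W * g * mu
TE_max = 145 * 9.81 * 0.17
TE_max = 1422.45 * 0.17
TE_max = 241.8 kN

241.8


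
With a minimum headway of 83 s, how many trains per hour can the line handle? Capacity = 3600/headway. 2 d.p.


Capacity = 3600 / headway
Capacity = 3600 / 83
Capacity = 43.37 trains/hour

43.37


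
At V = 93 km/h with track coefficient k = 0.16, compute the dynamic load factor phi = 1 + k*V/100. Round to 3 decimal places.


phi = 1 + k * V / 100
phi = 1 + 0.16 * 93 / 100
phi = 1 + 0.1488
phi = 1.149

1.149


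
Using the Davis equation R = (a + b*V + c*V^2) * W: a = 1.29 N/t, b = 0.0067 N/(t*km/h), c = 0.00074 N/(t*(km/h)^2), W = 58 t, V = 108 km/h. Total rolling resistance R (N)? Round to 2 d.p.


b*V = 0.0067 * 108 = 0.7236
c*V^2 = 0.00074 * 11664 = 8.63136
R_per_t = 1.29 + 0.7236 + 8.63136 = 10.64496 N/t
R_total = 10.64496 * 58 = 617.41 N

617.41


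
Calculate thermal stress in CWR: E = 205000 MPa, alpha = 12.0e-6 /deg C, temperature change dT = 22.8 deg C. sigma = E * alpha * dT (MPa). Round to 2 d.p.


sigma = E * alpha * dT
sigma = 205000 * 12.0e-6 * 22.8
sigma = 2.46 * 22.8
sigma = 56.09 MPa

56.09


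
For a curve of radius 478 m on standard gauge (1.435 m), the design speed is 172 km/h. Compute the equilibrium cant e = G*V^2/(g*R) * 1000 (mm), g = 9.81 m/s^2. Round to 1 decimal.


Convert speed: V = 172 / 3.6 = 47.7778 m/s
Apply formula: e = 1.435 * 47.7778^2 / (9.81 * 478)
e = 1.435 * 2282.716 / 4689.18
e = 0.698565 m = 698.6 mm

698.6


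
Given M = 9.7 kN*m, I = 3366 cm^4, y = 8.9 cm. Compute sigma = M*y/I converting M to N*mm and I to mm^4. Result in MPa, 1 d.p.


Convert units:
M = 9.7 kN*m = 9700000 N*mm
y = 8.9 cm = 89 mm
I = 3366 cm^4 = 33660000 mm^4
sigma = 9700000 * 89 / 33660000
sigma = 25.6 MPa

25.6


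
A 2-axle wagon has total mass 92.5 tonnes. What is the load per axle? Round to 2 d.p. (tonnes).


Load per axle = total weight / number of axles
Load = 92.5 / 2
Load = 46.25 tonnes

46.25


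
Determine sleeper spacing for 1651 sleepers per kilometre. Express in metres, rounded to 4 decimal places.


Spacing = 1000 m / number of sleepers
Spacing = 1000 / 1651
Spacing = 0.6057 m

0.6057


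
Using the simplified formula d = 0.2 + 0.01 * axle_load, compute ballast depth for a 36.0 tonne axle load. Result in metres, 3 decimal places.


d = 0.2 + 0.01 * 36.0
d = 0.2 + 0.36
d = 0.560 m

0.560


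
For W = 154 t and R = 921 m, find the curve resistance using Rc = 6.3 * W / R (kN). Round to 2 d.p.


Rc = 6.3 * W / R
Rc = 6.3 * 154 / 921
Rc = 970.2 / 921
Rc = 1.05 kN

1.05


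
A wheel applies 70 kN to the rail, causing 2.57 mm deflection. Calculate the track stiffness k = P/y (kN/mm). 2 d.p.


Track stiffness k = P / y
k = 70 / 2.57
k = 27.24 kN/mm

27.24


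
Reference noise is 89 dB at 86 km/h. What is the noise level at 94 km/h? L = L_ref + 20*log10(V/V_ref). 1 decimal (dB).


V/V_ref = 94 / 86 = 1.093023
log10(1.093023) = 0.038629
20 * 0.038629 = 0.7726
L = 89 + 0.7726 = 89.8 dB

89.8


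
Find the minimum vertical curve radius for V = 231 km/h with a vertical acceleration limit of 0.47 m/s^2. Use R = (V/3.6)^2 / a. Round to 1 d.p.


Convert speed: V = 231 / 3.6 = 64.1667 m/s
V^2 = 4117.3611 m^2/s^2
R_v = 4117.3611 / 0.47
R_v = 8760.3 m

8760.3


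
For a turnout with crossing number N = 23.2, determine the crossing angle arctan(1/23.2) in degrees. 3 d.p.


1/N = 1/23.2 = 0.043103
angle = arctan(0.043103) = 0.043077 rad
angle = 0.043077 * 180/pi = 2.468 degrees

2.468


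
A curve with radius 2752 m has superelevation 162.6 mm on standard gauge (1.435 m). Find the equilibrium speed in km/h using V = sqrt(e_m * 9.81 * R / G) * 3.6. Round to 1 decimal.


Convert cant: e = 162.6 mm = 0.1626 m
V_ms = sqrt(0.1626 * 9.81 * 2752 / 1.435)
V_ms = sqrt(3059.046489) = 55.3086 m/s
V = 55.3086 * 3.6 = 199.1 km/h

199.1


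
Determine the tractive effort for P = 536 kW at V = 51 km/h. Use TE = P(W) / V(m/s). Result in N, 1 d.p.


Convert: P = 536 kW = 536000 W
V = 51 / 3.6 = 14.1667 m/s
TE = 536000 / 14.1667
TE = 37835.3 N

37835.3


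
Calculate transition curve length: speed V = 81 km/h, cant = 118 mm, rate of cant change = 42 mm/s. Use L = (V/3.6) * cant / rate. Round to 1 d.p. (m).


Convert speed: V = 81 / 3.6 = 22.5 m/s
L = 22.5 * 118 / 42
L = 2655.0 / 42
L = 63.2 m

63.2


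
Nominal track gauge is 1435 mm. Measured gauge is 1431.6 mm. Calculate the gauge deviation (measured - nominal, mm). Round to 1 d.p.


Deviation = measured - nominal
Deviation = 1431.6 - 1435
Deviation = -3.4 mm

-3.4


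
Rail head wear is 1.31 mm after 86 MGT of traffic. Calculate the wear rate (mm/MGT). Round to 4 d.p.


Wear rate = total wear / cumulative tonnage
Rate = 1.31 / 86
Rate = 0.0152 mm/MGT

0.0152


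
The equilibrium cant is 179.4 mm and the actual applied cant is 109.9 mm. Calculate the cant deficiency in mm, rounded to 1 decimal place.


Cant deficiency = equilibrium cant - actual cant
CD = 179.4 - 109.9
CD = 69.5 mm

69.5


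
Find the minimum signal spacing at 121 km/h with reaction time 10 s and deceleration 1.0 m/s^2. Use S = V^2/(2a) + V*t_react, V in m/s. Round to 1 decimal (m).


V = 121 / 3.6 = 33.6111 m/s
Braking distance = 33.6111^2 / (2*1.0) = 564.8534 m
Sighting distance = 33.6111 * 10 = 336.1111 m
S = 564.8534 + 336.1111 = 901.0 m

901.0


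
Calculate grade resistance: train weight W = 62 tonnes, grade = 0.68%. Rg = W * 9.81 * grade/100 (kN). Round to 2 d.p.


Rg = W * 9.81 * grade / 100
Rg = 62 * 9.81 * 0.68 / 100
Rg = 608.22 * 0.0068
Rg = 4.14 kN

4.14


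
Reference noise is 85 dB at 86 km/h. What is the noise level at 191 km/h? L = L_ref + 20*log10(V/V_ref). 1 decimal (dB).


V/V_ref = 191 / 86 = 2.22093
log10(2.22093) = 0.346535
20 * 0.346535 = 6.9307
L = 85 + 6.9307 = 91.9 dB

91.9


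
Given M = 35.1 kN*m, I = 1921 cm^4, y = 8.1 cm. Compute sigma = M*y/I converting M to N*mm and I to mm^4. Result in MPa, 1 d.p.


Convert units:
M = 35.1 kN*m = 35100000 N*mm
y = 8.1 cm = 81 mm
I = 1921 cm^4 = 19210000 mm^4
sigma = 35100000 * 81 / 19210000
sigma = 148.0 MPa

148.0


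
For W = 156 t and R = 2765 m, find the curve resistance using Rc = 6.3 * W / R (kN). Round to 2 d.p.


Rc = 6.3 * W / R
Rc = 6.3 * 156 / 2765
Rc = 982.8 / 2765
Rc = 0.36 kN

0.36


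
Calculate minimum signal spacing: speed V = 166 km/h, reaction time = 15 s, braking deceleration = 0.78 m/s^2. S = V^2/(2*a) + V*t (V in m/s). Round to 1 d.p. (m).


V = 166 / 3.6 = 46.1111 m/s
Braking distance = 46.1111^2 / (2*0.78) = 1362.9709 m
Sighting distance = 46.1111 * 15 = 691.6667 m
S = 1362.9709 + 691.6667 = 2054.6 m

2054.6


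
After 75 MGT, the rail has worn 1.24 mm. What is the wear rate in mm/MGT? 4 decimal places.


Wear rate = total wear / cumulative tonnage
Rate = 1.24 / 75
Rate = 0.0165 mm/MGT

0.0165


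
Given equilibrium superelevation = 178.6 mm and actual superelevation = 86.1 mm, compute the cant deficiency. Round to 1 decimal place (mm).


Cant deficiency = equilibrium cant - actual cant
CD = 178.6 - 86.1
CD = 92.5 mm

92.5


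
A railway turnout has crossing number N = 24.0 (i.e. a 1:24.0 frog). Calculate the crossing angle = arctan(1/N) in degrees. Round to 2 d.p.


1/N = 1/24.0 = 0.041667
angle = arctan(0.041667) = 0.041643 rad
angle = 0.041643 * 180/pi = 2.39 degrees

2.39


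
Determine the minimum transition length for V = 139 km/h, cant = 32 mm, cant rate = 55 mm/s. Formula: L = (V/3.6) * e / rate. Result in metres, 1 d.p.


Convert speed: V = 139 / 3.6 = 38.6111 m/s
L = 38.6111 * 32 / 55
L = 1235.5556 / 55
L = 22.5 m

22.5


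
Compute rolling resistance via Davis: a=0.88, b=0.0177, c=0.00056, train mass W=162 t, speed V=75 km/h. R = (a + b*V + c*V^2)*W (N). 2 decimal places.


b*V = 0.0177 * 75 = 1.3275
c*V^2 = 0.00056 * 5625 = 3.15
R_per_t = 0.88 + 1.3275 + 3.15 = 5.3575 N/t
R_total = 5.3575 * 162 = 867.92 N

867.92


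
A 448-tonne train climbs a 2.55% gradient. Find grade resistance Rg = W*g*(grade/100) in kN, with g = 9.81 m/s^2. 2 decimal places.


Rg = W * 9.81 * grade / 100
Rg = 448 * 9.81 * 2.55 / 100
Rg = 4394.88 * 0.0255
Rg = 112.07 kN

112.07


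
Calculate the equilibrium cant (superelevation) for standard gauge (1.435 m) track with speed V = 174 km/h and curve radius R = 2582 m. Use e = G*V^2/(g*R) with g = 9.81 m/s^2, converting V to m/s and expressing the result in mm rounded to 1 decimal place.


Convert speed: V = 174 / 3.6 = 48.3333 m/s
Apply formula: e = 1.435 * 48.3333^2 / (9.81 * 2582)
e = 1.435 * 2336.1111 / 25329.42
e = 0.132349 m = 132.3 mm

132.3


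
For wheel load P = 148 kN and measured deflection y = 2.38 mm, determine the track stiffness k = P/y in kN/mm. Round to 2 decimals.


Track stiffness k = P / y
k = 148 / 2.38
k = 62.18 kN/mm

62.18


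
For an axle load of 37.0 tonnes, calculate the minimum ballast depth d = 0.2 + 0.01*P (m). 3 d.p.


d = 0.2 + 0.01 * 37.0
d = 0.2 + 0.37
d = 0.570 m

0.570


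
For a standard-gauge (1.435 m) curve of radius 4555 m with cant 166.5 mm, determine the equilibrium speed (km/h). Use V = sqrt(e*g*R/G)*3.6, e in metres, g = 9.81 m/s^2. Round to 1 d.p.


Convert cant: e = 166.5 mm = 0.1665 m
V_ms = sqrt(0.1665 * 9.81 * 4555 / 1.435)
V_ms = sqrt(5184.653362) = 72.0045 m/s
V = 72.0045 * 3.6 = 259.2 km/h

259.2


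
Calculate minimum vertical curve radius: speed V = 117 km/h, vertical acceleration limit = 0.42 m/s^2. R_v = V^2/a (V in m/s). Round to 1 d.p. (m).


Convert speed: V = 117 / 3.6 = 32.5 m/s
V^2 = 1056.25 m^2/s^2
R_v = 1056.25 / 0.42
R_v = 2514.9 m

2514.9


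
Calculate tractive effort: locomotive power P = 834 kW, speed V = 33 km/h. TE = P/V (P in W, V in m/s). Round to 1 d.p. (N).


Convert: P = 834 kW = 834000 W
V = 33 / 3.6 = 9.1667 m/s
TE = 834000 / 9.1667
TE = 90981.8 N

90981.8


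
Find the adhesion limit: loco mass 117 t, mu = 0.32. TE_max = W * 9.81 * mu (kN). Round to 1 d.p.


TE_max = W * g * mu
TE_max = 117 * 9.81 * 0.32
TE_max = 1147.77 * 0.32
TE_max = 367.3 kN

367.3


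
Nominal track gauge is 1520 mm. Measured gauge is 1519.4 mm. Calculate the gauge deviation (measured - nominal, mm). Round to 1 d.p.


Deviation = measured - nominal
Deviation = 1519.4 - 1520
Deviation = -0.6 mm

-0.6


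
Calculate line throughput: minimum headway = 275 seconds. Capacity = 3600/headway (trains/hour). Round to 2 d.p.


Capacity = 3600 / headway
Capacity = 3600 / 275
Capacity = 13.09 trains/hour

13.09


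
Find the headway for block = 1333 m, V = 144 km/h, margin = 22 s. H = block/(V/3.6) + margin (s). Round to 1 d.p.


V = 144 / 3.6 = 40.0 m/s
Block traversal time = 1333 / 40.0 = 33.325 s
Headway = 33.325 + 22
Headway = 55.3 s

55.3


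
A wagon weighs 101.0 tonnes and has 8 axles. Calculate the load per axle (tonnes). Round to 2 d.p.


Load per axle = total weight / number of axles
Load = 101.0 / 8
Load = 12.63 tonnes

12.63


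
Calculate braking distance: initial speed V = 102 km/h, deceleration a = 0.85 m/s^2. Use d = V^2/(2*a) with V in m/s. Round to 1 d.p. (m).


Convert speed: V = 102 / 3.6 = 28.3333 m/s
V^2 = 802.7778
d = 802.7778 / (2 * 0.85)
d = 802.7778 / 1.7
d = 472.2 m

472.2


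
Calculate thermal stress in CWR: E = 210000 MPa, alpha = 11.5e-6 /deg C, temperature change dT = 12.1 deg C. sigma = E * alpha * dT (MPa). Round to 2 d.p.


sigma = E * alpha * dT
sigma = 210000 * 11.5e-6 * 12.1
sigma = 2.415 * 12.1
sigma = 29.22 MPa

29.22


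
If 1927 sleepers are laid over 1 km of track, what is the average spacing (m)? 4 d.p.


Spacing = 1000 m / number of sleepers
Spacing = 1000 / 1927
Spacing = 0.5189 m

0.5189


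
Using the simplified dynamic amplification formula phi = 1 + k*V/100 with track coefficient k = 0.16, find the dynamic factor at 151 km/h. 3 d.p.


phi = 1 + k * V / 100
phi = 1 + 0.16 * 151 / 100
phi = 1 + 0.2416
phi = 1.242

1.242


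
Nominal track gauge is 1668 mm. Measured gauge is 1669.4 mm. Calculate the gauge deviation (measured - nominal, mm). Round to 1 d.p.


Deviation = measured - nominal
Deviation = 1669.4 - 1668
Deviation = 1.4 mm

1.4


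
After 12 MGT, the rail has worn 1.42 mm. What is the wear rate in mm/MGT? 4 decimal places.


Wear rate = total wear / cumulative tonnage
Rate = 1.42 / 12
Rate = 0.1183 mm/MGT

0.1183


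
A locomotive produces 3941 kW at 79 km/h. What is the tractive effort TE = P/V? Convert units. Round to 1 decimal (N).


Convert: P = 3941 kW = 3941000 W
V = 79 / 3.6 = 21.9444 m/s
TE = 3941000 / 21.9444
TE = 179589.9 N

179589.9


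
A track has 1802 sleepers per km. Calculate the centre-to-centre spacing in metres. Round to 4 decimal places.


Spacing = 1000 m / number of sleepers
Spacing = 1000 / 1802
Spacing = 0.5549 m

0.5549


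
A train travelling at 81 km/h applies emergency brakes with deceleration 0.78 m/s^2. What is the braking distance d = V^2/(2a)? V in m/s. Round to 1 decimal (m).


Convert speed: V = 81 / 3.6 = 22.5 m/s
V^2 = 506.25
d = 506.25 / (2 * 0.78)
d = 506.25 / 1.56
d = 324.5 m

324.5


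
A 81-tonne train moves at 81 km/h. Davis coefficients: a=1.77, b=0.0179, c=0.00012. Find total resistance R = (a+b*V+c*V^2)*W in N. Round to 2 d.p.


b*V = 0.0179 * 81 = 1.4499
c*V^2 = 0.00012 * 6561 = 0.78732
R_per_t = 1.77 + 1.4499 + 0.78732 = 4.00722 N/t
R_total = 4.00722 * 81 = 324.58 N

324.58


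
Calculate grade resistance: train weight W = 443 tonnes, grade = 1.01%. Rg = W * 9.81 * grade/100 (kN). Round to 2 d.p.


Rg = W * 9.81 * grade / 100
Rg = 443 * 9.81 * 1.01 / 100
Rg = 4345.83 * 0.0101
Rg = 43.89 kN

43.89


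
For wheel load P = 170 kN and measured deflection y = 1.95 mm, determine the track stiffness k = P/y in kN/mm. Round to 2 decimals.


Track stiffness k = P / y
k = 170 / 1.95
k = 87.18 kN/mm

87.18


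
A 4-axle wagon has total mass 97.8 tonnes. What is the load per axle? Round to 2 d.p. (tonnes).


Load per axle = total weight / number of axles
Load = 97.8 / 4
Load = 24.45 tonnes

24.45


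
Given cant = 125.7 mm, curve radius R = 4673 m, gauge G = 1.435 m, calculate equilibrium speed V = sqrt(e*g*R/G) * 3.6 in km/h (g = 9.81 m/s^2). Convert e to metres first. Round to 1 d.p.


Convert cant: e = 125.7 mm = 0.1257 m
V_ms = sqrt(0.1257 * 9.81 * 4673 / 1.435)
V_ms = sqrt(4015.578914) = 63.3686 m/s
V = 63.3686 * 3.6 = 228.1 km/h

228.1


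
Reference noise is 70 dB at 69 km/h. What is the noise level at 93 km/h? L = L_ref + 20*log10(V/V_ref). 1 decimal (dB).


V/V_ref = 93 / 69 = 1.347826
log10(1.347826) = 0.129634
20 * 0.129634 = 2.5927
L = 70 + 2.5927 = 72.6 dB

72.6


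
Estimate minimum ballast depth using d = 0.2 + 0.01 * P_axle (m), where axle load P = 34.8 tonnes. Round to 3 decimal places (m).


d = 0.2 + 0.01 * 34.8
d = 0.2 + 0.348
d = 0.548 m

0.548


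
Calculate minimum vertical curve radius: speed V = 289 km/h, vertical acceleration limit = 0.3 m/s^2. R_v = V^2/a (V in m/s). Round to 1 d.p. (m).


Convert speed: V = 289 / 3.6 = 80.2778 m/s
V^2 = 6444.5216 m^2/s^2
R_v = 6444.5216 / 0.3
R_v = 21481.7 m

21481.7


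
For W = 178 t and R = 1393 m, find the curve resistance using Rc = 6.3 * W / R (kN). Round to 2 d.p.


Rc = 6.3 * W / R
Rc = 6.3 * 178 / 1393
Rc = 1121.4 / 1393
Rc = 0.81 kN

0.81


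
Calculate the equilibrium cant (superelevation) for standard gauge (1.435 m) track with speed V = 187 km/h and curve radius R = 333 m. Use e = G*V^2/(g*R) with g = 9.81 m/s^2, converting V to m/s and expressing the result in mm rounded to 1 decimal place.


Convert speed: V = 187 / 3.6 = 51.9444 m/s
Apply formula: e = 1.435 * 51.9444^2 / (9.81 * 333)
e = 1.435 * 2698.2253 / 3266.73
e = 1.185269 m = 1185.3 mm

1185.3


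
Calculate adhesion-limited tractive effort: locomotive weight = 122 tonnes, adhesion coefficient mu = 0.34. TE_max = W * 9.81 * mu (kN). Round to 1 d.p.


TE_max = W * g * mu
TE_max = 122 * 9.81 * 0.34
TE_max = 1196.82 * 0.34
TE_max = 406.9 kN

406.9


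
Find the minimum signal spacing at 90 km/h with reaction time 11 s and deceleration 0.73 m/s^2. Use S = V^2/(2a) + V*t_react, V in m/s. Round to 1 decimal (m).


V = 90 / 3.6 = 25.0 m/s
Braking distance = 25.0^2 / (2*0.73) = 428.0822 m
Sighting distance = 25.0 * 11 = 275.0 m
S = 428.0822 + 275.0 = 703.1 m

703.1


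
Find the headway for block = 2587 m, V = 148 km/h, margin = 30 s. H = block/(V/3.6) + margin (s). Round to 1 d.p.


V = 148 / 3.6 = 41.1111 m/s
Block traversal time = 2587 / 41.1111 = 62.927 s
Headway = 62.927 + 30
Headway = 92.9 s

92.9


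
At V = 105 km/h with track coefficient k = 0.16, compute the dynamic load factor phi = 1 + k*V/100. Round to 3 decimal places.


phi = 1 + k * V / 100
phi = 1 + 0.16 * 105 / 100
phi = 1 + 0.168
phi = 1.168

1.168


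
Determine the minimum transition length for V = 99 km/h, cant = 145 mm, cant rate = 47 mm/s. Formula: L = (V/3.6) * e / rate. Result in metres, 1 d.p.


Convert speed: V = 99 / 3.6 = 27.5 m/s
L = 27.5 * 145 / 47
L = 3987.5 / 47
L = 84.8 m

84.8


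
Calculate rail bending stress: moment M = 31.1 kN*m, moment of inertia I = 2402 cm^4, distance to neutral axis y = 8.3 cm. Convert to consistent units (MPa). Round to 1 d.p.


Convert units:
M = 31.1 kN*m = 31100000 N*mm
y = 8.3 cm = 83 mm
I = 2402 cm^4 = 24020000 mm^4
sigma = 31100000 * 83 / 24020000
sigma = 107.5 MPa

107.5


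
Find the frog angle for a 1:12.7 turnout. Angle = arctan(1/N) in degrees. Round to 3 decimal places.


1/N = 1/12.7 = 0.07874
angle = arctan(0.07874) = 0.078578 rad
angle = 0.078578 * 180/pi = 4.502 degrees

4.502


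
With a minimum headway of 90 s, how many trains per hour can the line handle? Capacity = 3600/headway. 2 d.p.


Capacity = 3600 / headway
Capacity = 3600 / 90
Capacity = 40.00 trains/hour

40.00


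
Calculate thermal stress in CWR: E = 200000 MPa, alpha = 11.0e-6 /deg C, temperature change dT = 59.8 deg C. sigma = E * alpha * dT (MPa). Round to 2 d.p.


sigma = E * alpha * dT
sigma = 200000 * 11.0e-6 * 59.8
sigma = 2.2 * 59.8
sigma = 131.56 MPa

131.56


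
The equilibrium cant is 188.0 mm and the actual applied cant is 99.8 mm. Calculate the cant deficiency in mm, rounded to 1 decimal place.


Cant deficiency = equilibrium cant - actual cant
CD = 188.0 - 99.8
CD = 88.2 mm

88.2


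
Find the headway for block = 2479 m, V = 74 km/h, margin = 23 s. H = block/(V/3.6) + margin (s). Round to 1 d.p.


V = 74 / 3.6 = 20.5556 m/s
Block traversal time = 2479 / 20.5556 = 120.6 s
Headway = 120.6 + 23
Headway = 143.6 s

143.6


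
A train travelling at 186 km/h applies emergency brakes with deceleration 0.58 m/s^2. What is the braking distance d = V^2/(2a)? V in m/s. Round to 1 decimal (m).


Convert speed: V = 186 / 3.6 = 51.6667 m/s
V^2 = 2669.4444
d = 2669.4444 / (2 * 0.58)
d = 2669.4444 / 1.16
d = 2301.2 m

2301.2


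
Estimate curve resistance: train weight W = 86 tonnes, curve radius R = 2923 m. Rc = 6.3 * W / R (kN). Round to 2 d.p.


Rc = 6.3 * W / R
Rc = 6.3 * 86 / 2923
Rc = 541.8 / 2923
Rc = 0.19 kN

0.19


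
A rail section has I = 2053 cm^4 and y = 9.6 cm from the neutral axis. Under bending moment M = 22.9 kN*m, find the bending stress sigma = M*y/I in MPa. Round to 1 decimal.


Convert units:
M = 22.9 kN*m = 22900000 N*mm
y = 9.6 cm = 96 mm
I = 2053 cm^4 = 20530000 mm^4
sigma = 22900000 * 96 / 20530000
sigma = 107.1 MPa

107.1


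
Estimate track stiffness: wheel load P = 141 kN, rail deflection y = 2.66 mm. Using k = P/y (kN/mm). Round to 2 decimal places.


Track stiffness k = P / y
k = 141 / 2.66
k = 53.01 kN/mm

53.01


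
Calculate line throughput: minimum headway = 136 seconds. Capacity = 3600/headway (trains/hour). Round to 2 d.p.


Capacity = 3600 / headway
Capacity = 3600 / 136
Capacity = 26.47 trains/hour

26.47


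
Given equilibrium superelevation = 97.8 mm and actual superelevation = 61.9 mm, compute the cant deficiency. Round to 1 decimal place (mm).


Cant deficiency = equilibrium cant - actual cant
CD = 97.8 - 61.9
CD = 35.9 mm

35.9


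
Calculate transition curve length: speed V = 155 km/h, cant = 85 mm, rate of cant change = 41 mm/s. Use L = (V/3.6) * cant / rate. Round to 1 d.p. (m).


Convert speed: V = 155 / 3.6 = 43.0556 m/s
L = 43.0556 * 85 / 41
L = 3659.7222 / 41
L = 89.3 m

89.3


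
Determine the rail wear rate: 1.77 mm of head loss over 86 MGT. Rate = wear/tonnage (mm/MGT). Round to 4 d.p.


Wear rate = total wear / cumulative tonnage
Rate = 1.77 / 86
Rate = 0.0206 mm/MGT

0.0206


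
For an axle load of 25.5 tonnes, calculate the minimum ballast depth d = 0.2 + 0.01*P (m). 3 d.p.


d = 0.2 + 0.01 * 25.5
d = 0.2 + 0.255
d = 0.455 m

0.455


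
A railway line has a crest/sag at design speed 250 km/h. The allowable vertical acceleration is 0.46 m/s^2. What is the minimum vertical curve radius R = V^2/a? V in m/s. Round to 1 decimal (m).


Convert speed: V = 250 / 3.6 = 69.4444 m/s
V^2 = 4822.5309 m^2/s^2
R_v = 4822.5309 / 0.46
R_v = 10483.8 m

10483.8


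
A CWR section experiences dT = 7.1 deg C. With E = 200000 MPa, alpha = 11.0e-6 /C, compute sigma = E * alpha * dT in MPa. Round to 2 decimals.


sigma = E * alpha * dT
sigma = 200000 * 11.0e-6 * 7.1
sigma = 2.2 * 7.1
sigma = 15.62 MPa

15.62


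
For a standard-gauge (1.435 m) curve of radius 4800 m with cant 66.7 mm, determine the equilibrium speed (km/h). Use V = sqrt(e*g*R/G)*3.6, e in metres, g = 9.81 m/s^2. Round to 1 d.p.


Convert cant: e = 66.7 mm = 0.0667 m
V_ms = sqrt(0.0667 * 9.81 * 4800 / 1.435)
V_ms = sqrt(2188.689617) = 46.7834 m/s
V = 46.7834 * 3.6 = 168.4 km/h

168.4


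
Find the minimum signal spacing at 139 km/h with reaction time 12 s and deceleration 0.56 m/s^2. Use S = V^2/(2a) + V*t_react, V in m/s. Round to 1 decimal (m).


V = 139 / 3.6 = 38.6111 m/s
Braking distance = 38.6111^2 / (2*0.56) = 1331.0874 m
Sighting distance = 38.6111 * 12 = 463.3333 m
S = 1331.0874 + 463.3333 = 1794.4 m

1794.4


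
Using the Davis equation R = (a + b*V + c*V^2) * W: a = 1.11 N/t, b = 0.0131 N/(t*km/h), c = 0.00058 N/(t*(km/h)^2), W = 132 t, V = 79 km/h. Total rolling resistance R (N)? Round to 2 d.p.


b*V = 0.0131 * 79 = 1.0349
c*V^2 = 0.00058 * 6241 = 3.61978
R_per_t = 1.11 + 1.0349 + 3.61978 = 5.76468 N/t
R_total = 5.76468 * 132 = 760.94 N

760.94


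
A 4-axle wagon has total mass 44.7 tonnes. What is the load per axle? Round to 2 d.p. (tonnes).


Load per axle = total weight / number of axles
Load = 44.7 / 4
Load = 11.18 tonnes

11.18


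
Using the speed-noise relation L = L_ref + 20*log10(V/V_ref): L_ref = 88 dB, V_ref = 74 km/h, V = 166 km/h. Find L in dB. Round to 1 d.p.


V/V_ref = 166 / 74 = 2.243243
log10(2.243243) = 0.350876
20 * 0.350876 = 7.0175
L = 88 + 7.0175 = 95.0 dB

95.0


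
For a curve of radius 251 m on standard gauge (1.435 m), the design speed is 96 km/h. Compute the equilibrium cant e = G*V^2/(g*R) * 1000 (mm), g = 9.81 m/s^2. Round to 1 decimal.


Convert speed: V = 96 / 3.6 = 26.6667 m/s
Apply formula: e = 1.435 * 26.6667^2 / (9.81 * 251)
e = 1.435 * 711.1111 / 2462.31
e = 0.414426 m = 414.4 mm

414.4


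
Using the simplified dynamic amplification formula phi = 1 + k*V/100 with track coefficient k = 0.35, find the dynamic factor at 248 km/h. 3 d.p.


phi = 1 + k * V / 100
phi = 1 + 0.35 * 248 / 100
phi = 1 + 0.868
phi = 1.868

1.868


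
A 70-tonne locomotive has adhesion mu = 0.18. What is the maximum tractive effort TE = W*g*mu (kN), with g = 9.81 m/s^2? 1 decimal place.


TE_max = W * g * mu
TE_max = 70 * 9.81 * 0.18
TE_max = 686.7 * 0.18
TE_max = 123.6 kN

123.6


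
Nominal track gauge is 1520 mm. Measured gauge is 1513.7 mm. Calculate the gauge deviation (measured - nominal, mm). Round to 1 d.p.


Deviation = measured - nominal
Deviation = 1513.7 - 1520
Deviation = -6.3 mm

-6.3


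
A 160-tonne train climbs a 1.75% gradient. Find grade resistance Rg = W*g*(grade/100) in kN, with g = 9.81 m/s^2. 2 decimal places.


Rg = W * 9.81 * grade / 100
Rg = 160 * 9.81 * 1.75 / 100
Rg = 1569.6 * 0.0175
Rg = 27.47 kN

27.47


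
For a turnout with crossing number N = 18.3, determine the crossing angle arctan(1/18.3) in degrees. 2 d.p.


1/N = 1/18.3 = 0.054645
angle = arctan(0.054645) = 0.054591 rad
angle = 0.054591 * 180/pi = 3.13 degrees

3.13


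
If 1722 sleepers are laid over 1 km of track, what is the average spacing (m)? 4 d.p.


Spacing = 1000 m / number of sleepers
Spacing = 1000 / 1722
Spacing = 0.5807 m

0.5807


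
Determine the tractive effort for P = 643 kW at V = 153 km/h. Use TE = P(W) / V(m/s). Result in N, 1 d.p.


Convert: P = 643 kW = 643000 W
V = 153 / 3.6 = 42.5 m/s
TE = 643000 / 42.5
TE = 15129.4 N

15129.4


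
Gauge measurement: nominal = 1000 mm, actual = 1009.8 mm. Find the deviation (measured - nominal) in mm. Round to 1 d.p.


Deviation = measured - nominal
Deviation = 1009.8 - 1000
Deviation = 9.8 mm

9.8


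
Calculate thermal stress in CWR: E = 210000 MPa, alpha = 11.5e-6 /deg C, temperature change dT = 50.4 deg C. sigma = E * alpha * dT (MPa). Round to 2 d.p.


sigma = E * alpha * dT
sigma = 210000 * 11.5e-6 * 50.4
sigma = 2.415 * 50.4
sigma = 121.72 MPa

121.72


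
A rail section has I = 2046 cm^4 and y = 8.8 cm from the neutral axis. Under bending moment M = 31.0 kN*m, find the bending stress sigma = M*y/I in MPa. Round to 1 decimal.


Convert units:
M = 31.0 kN*m = 31000000 N*mm
y = 8.8 cm = 88 mm
I = 2046 cm^4 = 20460000 mm^4
sigma = 31000000 * 88 / 20460000
sigma = 133.3 MPa

133.3


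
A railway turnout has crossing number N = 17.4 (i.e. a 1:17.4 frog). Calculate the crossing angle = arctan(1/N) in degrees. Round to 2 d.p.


1/N = 1/17.4 = 0.057471
angle = arctan(0.057471) = 0.057408 rad
angle = 0.057408 * 180/pi = 3.29 degrees

3.29


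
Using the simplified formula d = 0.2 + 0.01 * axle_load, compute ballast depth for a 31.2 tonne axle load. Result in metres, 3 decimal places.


d = 0.2 + 0.01 * 31.2
d = 0.2 + 0.312
d = 0.512 m

0.512


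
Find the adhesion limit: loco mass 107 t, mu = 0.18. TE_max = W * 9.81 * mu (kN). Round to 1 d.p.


TE_max = W * g * mu
TE_max = 107 * 9.81 * 0.18
TE_max = 1049.67 * 0.18
TE_max = 188.9 kN

188.9


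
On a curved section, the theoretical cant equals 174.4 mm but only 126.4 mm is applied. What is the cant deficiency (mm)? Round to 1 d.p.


Cant deficiency = equilibrium cant - actual cant
CD = 174.4 - 126.4
CD = 48.0 mm

48.0


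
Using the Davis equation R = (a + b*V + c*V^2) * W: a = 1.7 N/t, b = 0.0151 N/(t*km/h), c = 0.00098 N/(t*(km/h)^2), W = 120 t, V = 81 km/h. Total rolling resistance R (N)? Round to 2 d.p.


b*V = 0.0151 * 81 = 1.2231
c*V^2 = 0.00098 * 6561 = 6.42978
R_per_t = 1.7 + 1.2231 + 6.42978 = 9.35288 N/t
R_total = 9.35288 * 120 = 1122.35 N

1122.35


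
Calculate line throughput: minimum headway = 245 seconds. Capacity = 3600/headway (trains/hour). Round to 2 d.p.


Capacity = 3600 / headway
Capacity = 3600 / 245
Capacity = 14.69 trains/hour

14.69


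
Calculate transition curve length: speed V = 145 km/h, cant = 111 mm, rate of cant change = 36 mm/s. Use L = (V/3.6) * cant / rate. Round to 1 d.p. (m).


Convert speed: V = 145 / 3.6 = 40.2778 m/s
L = 40.2778 * 111 / 36
L = 4470.8333 / 36
L = 124.2 m

124.2


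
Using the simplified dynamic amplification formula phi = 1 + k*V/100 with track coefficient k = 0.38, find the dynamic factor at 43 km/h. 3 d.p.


phi = 1 + k * V / 100
phi = 1 + 0.38 * 43 / 100
phi = 1 + 0.1634
phi = 1.163

1.163


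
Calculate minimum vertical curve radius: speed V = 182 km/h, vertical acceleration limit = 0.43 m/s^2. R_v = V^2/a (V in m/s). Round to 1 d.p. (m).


Convert speed: V = 182 / 3.6 = 50.5556 m/s
V^2 = 2555.8642 m^2/s^2
R_v = 2555.8642 / 0.43
R_v = 5943.9 m

5943.9


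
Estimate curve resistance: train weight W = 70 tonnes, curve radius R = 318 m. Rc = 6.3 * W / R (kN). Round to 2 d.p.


Rc = 6.3 * W / R
Rc = 6.3 * 70 / 318
Rc = 441.0 / 318
Rc = 1.39 kN

1.39


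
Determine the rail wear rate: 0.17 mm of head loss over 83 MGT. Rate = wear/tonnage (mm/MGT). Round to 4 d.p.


Wear rate = total wear / cumulative tonnage
Rate = 0.17 / 83
Rate = 0.0020 mm/MGT

0.0020


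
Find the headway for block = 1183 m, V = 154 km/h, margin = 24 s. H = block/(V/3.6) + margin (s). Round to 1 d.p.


V = 154 / 3.6 = 42.7778 m/s
Block traversal time = 1183 / 42.7778 = 27.6545 s
Headway = 27.6545 + 24
Headway = 51.7 s

51.7


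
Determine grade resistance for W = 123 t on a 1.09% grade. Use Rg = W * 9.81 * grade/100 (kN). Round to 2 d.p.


Rg = W * 9.81 * grade / 100
Rg = 123 * 9.81 * 1.09 / 100
Rg = 1206.63 * 0.0109
Rg = 13.15 kN

13.15


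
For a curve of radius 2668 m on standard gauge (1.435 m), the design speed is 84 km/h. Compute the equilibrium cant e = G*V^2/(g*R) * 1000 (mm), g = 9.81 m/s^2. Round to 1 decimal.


Convert speed: V = 84 / 3.6 = 23.3333 m/s
Apply formula: e = 1.435 * 23.3333^2 / (9.81 * 2668)
e = 1.435 * 544.4444 / 26173.08
e = 0.02985 m = 29.9 mm

29.9


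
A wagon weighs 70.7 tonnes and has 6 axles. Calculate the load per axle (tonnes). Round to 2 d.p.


Load per axle = total weight / number of axles
Load = 70.7 / 6
Load = 11.78 tonnes

11.78


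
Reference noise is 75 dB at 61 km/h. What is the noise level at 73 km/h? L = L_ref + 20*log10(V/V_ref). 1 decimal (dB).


V/V_ref = 73 / 61 = 1.196721
log10(1.196721) = 0.077993
20 * 0.077993 = 1.5599
L = 75 + 1.5599 = 76.6 dB

76.6


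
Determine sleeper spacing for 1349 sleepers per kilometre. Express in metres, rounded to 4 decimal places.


Spacing = 1000 m / number of sleepers
Spacing = 1000 / 1349
Spacing = 0.7413 m

0.7413


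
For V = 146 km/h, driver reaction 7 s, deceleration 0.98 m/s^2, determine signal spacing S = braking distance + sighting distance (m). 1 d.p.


V = 146 / 3.6 = 40.5556 m/s
Braking distance = 40.5556^2 / (2*0.98) = 839.1597 m
Sighting distance = 40.5556 * 7 = 283.8889 m
S = 839.1597 + 283.8889 = 1123.0 m

1123.0


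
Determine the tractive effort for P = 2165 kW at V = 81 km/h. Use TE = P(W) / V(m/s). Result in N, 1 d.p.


Convert: P = 2165 kW = 2165000 W
V = 81 / 3.6 = 22.5 m/s
TE = 2165000 / 22.5
TE = 96222.2 N

96222.2


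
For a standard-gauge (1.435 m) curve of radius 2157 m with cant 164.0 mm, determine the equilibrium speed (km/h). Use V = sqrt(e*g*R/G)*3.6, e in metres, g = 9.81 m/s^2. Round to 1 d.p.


Convert cant: e = 164.0 mm = 0.1640 m
V_ms = sqrt(0.1640 * 9.81 * 2157 / 1.435)
V_ms = sqrt(2418.305143) = 49.1763 m/s
V = 49.1763 * 3.6 = 177.0 km/h

177.0


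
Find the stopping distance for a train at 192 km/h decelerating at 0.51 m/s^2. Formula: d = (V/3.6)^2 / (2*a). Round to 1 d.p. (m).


Convert speed: V = 192 / 3.6 = 53.3333 m/s
V^2 = 2844.4444
d = 2844.4444 / (2 * 0.51)
d = 2844.4444 / 1.02
d = 2788.7 m

2788.7


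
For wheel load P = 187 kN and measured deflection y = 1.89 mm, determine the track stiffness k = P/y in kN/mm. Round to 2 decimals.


Track stiffness k = P / y
k = 187 / 1.89
k = 98.94 kN/mm

98.94


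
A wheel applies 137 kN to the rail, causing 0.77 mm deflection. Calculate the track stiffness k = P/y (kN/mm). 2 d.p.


Track stiffness k = P / y
k = 137 / 0.77
k = 177.92 kN/mm

177.92


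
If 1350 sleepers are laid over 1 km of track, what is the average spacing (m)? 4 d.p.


Spacing = 1000 m / number of sleepers
Spacing = 1000 / 1350
Spacing = 0.7407 m

0.7407


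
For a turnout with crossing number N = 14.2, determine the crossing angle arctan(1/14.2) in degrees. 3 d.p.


1/N = 1/14.2 = 0.070423
angle = arctan(0.070423) = 0.070306 rad
angle = 0.070306 * 180/pi = 4.028 degrees

4.028
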